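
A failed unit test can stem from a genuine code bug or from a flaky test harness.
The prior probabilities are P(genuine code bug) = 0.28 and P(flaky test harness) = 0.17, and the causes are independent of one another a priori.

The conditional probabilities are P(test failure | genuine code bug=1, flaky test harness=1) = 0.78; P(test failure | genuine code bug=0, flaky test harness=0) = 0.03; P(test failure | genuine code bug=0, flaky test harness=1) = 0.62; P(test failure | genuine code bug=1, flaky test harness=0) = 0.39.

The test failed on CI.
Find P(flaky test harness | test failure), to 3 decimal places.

For the numerator, keep only flaky test harness=true terms: 0.075888 + 0.037128 = 0.113016
Normalizer over all consistent configurations: 0.03×0.72×0.83 + 0.62×0.72×0.17 + 0.39×0.28×0.83 + 0.78×0.28×0.17 = 0.221580
P(flaky test harness | test failure) = 0.113016/0.221580 ≈ 0.510

P(flaky test harness | test failure) ≈ 0.510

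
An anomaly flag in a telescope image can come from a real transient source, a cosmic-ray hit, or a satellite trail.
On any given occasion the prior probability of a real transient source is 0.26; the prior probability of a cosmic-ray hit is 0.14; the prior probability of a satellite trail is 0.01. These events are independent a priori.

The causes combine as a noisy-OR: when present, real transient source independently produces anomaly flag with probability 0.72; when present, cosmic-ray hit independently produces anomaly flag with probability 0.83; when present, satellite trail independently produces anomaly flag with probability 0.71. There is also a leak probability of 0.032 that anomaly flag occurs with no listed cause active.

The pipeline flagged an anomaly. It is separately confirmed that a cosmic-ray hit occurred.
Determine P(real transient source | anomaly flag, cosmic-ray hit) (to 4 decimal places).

P(real transient source | anomaly flag, cosmic-ray hit) ≈ 0.2861

Under noisy-OR, P(anomaly flag | causes) = 1 − (1−0.032)·∏(1−qᵢ) over the active causes.
For the numerator, keep only real transient source=true terms: 0.245540 + 0.002565 = 0.248105
Denominator P(anomaly flag | cosmic-ray hit): 0.83544·0.74·0.99 + 0.952278·0.74·0.01 + 0.953923·0.26·0.99 + 0.986638·0.26·0.01 = 0.867195
P(real transient source | anomaly flag, cosmic-ray hit) = 0.248105/0.867195 ≈ 0.2861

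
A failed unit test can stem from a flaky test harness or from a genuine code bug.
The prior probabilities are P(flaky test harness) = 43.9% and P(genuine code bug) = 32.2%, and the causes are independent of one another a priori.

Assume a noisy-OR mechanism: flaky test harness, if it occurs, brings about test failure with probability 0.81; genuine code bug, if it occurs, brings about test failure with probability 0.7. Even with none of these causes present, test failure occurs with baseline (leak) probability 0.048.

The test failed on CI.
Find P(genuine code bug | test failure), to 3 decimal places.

P(genuine code bug | test failure) ≈ 0.501

Under noisy-OR, P(test failure | causes) = 1 − (1−0.048)·∏(1−qᵢ) over the active causes.
P(test failure) = 0.048·0.561·0.678 + 0.7144·0.561·0.322 + 0.81912·0.439·0.678 + 0.945736·0.439·0.322 = 0.018257 + 0.129051 + 0.243805 + 0.133687 = 0.524800
Of this, 0.262738 comes from 0.129051 + 0.133687 (the genuine code bug=true cases).
So P(genuine code bug | test failure) = 0.262738/0.524800 ≈ 0.501.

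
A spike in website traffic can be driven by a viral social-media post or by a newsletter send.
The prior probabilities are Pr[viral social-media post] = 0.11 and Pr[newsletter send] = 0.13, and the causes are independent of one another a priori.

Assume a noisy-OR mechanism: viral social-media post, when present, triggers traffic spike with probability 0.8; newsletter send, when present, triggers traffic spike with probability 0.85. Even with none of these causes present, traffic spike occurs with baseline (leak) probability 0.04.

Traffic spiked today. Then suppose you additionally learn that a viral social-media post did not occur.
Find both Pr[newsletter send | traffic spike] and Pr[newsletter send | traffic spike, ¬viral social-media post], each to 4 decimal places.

Under noisy-OR, P(traffic spike | causes) = 1 − (1−0.04)·∏(1−qᵢ) over the active causes.
Weight on newsletter send=true, given the evidence: 0.099039 + 0.013888 = 0.112927
Normalizer over all consistent configurations: 0.04·0.89·0.87 + 0.856·0.89·0.13 + 0.808·0.11·0.87 + 0.9712·0.11·0.13 = 0.221225
Posterior = 0.112927 / 0.221225 ≈ 0.5105

Now condition on the additional information:
P(traffic spike | ¬viral social-media post) = 0.04×0.87 + 0.856×0.13 = 0.034800 + 0.111280 = 0.146080
Of this, 0.111280 comes from 0.856×0.13 (the newsletter send=true cases).
Hence the posterior is 0.111280/0.146080 ≈ 0.7618.
With viral social-media post excluded, newsletter send must carry more of the explanatory weight for the traffic spike.

Pr[newsletter send | traffic spike] ≈ 0.5105; Pr[newsletter send | traffic spike, ¬viral social-media post] ≈ 0.7618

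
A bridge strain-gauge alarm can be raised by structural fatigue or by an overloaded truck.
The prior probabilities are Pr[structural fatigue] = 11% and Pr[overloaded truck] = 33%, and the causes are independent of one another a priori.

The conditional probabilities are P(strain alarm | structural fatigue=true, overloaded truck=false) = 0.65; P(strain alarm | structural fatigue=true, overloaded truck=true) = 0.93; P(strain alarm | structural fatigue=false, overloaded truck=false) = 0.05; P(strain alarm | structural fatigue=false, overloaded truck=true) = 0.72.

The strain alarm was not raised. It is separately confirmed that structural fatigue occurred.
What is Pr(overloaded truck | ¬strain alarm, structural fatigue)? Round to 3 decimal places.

Pr(overloaded truck | ¬strain alarm, structural fatigue) ≈ 0.090

Numerator (weight on configurations with overloaded truck): 0.07×0.33 = 0.023100
The normalizing constant is 0.35×0.67 + 0.07×0.33 = 0.257600
Posterior = 0.023100 / 0.257600 ≈ 0.090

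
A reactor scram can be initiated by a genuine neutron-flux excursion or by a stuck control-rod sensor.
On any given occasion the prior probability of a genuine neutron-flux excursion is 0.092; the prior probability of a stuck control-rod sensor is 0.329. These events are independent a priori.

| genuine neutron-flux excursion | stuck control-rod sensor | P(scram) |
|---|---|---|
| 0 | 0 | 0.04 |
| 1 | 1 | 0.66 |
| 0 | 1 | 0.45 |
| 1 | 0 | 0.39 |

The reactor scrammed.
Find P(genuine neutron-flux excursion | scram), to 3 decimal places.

P(scram) = 0.04·0.908·0.671 + 0.45·0.908·0.329 + 0.39·0.092·0.671 + 0.66·0.092·0.329 = 0.024371 + 0.134429 + 0.024075 + 0.019977 = 0.202852
Restricting to configurations with genuine neutron-flux excursion present: 0.024075 + 0.019977 = 0.044052.
Hence the posterior is 0.044052/0.202852 ≈ 0.217.

P(genuine neutron-flux excursion | scram) ≈ 0.217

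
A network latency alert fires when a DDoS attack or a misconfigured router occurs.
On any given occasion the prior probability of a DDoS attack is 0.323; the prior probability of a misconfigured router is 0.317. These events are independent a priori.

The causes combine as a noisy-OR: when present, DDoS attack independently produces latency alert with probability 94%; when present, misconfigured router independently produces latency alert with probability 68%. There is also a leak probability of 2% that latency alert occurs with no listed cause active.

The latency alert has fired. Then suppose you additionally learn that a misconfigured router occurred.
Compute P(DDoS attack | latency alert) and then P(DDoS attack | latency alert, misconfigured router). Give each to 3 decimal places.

Under noisy-OR, P(latency alert | causes) = 1 − (1−0.02)·∏(1−qᵢ) over the active causes.
By total probability over the 4 (DDoS attack, misconfigured router) configurations:
  P(latency alert) = 0.02·0.677·0.683 + 0.6864·0.677·0.317 + 0.9412·0.323·0.683 + 0.981184·0.323·0.317
        = 0.009248 + 0.147308 + 0.207637 + 0.100464 = 0.464657
Configurations with DDoS attack contribute 0.308101, so
  P(DDoS attack | latency alert) = 0.308101 / 0.464657 ≈ 0.663

Now condition on the additional information:
For the numerator, keep only DDoS attack=true terms: 0.981184·0.323 = 0.316922
Denominator P(latency alert | misconfigured router): 0.6864·0.677 + 0.981184·0.323 = 0.781615
Posterior = 0.316922 / 0.781615 ≈ 0.405
This is intercausal reasoning (explaining away): once misconfigured router accounts for the latency alert, DDoS attack becomes less likely.

P(DDoS attack | latency alert) ≈ 0.663; P(DDoS attack | latency alert, misconfigured router) ≈ 0.405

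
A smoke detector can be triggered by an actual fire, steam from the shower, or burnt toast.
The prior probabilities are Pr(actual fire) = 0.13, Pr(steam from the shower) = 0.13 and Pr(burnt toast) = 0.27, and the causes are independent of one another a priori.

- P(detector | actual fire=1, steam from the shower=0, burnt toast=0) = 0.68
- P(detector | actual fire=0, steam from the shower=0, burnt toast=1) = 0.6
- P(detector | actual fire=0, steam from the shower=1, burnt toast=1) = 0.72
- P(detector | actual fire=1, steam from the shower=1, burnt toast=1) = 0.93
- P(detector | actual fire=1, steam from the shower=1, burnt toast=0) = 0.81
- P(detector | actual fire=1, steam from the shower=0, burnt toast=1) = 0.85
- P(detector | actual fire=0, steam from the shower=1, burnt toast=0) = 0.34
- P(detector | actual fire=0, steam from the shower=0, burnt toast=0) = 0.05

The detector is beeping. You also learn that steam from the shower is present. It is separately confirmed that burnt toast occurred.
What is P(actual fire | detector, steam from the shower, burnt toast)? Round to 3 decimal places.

P(actual fire | detector, steam from the shower, burnt toast) ≈ 0.162

By total probability over both values of actual fire:
  P(detector | steam from the shower, burnt toast) = 0.72·0.87 + 0.93·0.13
        = 0.626400 + 0.120900 = 0.747300
The terms with actual fire present sum to 0.120900, so
  P(actual fire | detector, steam from the shower, burnt toast) = 0.120900 / 0.747300 ≈ 0.162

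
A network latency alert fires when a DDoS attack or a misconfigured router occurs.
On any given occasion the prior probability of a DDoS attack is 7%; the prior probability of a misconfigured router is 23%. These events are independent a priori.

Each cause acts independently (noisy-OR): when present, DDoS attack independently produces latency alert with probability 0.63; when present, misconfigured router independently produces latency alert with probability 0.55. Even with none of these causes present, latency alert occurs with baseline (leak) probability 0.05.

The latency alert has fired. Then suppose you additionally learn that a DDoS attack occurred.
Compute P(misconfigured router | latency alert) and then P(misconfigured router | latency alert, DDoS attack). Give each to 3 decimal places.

P(misconfigured router | latency alert) ≈ 0.658; P(misconfigured router | latency alert, DDoS attack) ≈ 0.279

Under noisy-OR, P(latency alert | causes) = 1 − (1−0.05)·∏(1−qᵢ) over the active causes.
Weight on misconfigured router=true, given the evidence: 0.122458 + 0.013553 = 0.136011
Normalizer over all consistent configurations: 0.05·0.93·0.77 + 0.5725·0.93·0.23 + 0.6485·0.07·0.77 + 0.841825·0.07·0.23 = 0.206770
P(misconfigured router | latency alert) = 0.136011/0.206770 ≈ 0.658

Now also conditioning on DDoS attack=true:
By total probability over both values of misconfigured router:
  P(latency alert | DDoS attack) = 0.6485*0.77 + 0.841825*0.23
        = 0.499345 + 0.193620 = 0.692965
Configurations with misconfigured router contribute 0.193620, so
  P(misconfigured router | latency alert, DDoS attack) = 0.193620 / 0.692965 ≈ 0.279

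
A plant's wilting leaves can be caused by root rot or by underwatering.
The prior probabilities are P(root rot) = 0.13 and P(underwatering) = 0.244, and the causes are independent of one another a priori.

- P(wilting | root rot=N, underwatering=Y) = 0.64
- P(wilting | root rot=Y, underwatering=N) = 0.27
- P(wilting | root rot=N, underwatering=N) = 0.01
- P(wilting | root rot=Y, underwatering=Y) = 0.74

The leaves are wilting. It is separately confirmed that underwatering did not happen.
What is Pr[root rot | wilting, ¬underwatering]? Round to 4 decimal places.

Pr[root rot | wilting, ¬underwatering] ≈ 0.8014

Sum P(wilting|·) weighted by the priors over both values of root rot:
  P(wilting | ¬underwatering) = 0.01·0.87 + 0.27·0.13
        = 0.008700 + 0.035100 = 0.043800
Configurations with root rot contribute 0.035100, so
  P(root rot | wilting, ¬underwatering) = 0.035100 / 0.043800 ≈ 0.8014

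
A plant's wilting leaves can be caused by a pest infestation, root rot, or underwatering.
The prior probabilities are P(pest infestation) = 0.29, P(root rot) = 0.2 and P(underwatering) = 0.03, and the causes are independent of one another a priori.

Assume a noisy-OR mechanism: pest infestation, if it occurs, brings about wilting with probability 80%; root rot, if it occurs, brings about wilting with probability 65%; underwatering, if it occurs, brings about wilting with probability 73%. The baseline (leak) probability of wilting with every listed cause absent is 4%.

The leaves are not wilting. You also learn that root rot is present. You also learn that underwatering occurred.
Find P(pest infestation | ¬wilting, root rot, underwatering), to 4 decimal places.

Under noisy-OR, P(wilting | causes) = 1 − (1−0.04)·∏(1−qᵢ) over the active causes.
Sum P(¬wilting|·) weighted by the priors over both values of pest infestation:
  P(¬wilting | root rot, underwatering) = 0.09072×0.71 + 0.018144×0.29
        = 0.064411 + 0.005262 = 0.069673
Keeping only the pest infestation-present terms gives 0.005262, so
  P(pest infestation | ¬wilting, root rot, underwatering) = 0.005262 / 0.069673 ≈ 0.0755

P(pest infestation | ¬wilting, root rot, underwatering) ≈ 0.0755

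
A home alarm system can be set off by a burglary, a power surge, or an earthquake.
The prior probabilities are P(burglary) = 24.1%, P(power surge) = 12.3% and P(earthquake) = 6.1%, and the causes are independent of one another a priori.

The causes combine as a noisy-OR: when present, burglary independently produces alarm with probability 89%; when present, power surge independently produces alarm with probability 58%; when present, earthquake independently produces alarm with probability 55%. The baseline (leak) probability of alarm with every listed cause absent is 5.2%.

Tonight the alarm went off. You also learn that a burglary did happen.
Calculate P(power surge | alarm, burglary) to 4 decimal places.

P(power surge | alarm, burglary) ≈ 0.1300

Under noisy-OR, P(alarm | causes) = 1 − (1−0.052)·∏(1−qᵢ) over the active causes.
P(alarm | burglary) = 0.89572·0.877·0.939 + 0.953074·0.877·0.061 + 0.956202·0.123·0.939 + 0.980291·0.123·0.061 = 0.737628 + 0.050987 + 0.110438 + 0.007355 = 0.906408
The power surge-present share is 0.110438 + 0.007355 = 0.117793.
So P(power surge | alarm, burglary) = 0.117793/0.906408 ≈ 0.1300.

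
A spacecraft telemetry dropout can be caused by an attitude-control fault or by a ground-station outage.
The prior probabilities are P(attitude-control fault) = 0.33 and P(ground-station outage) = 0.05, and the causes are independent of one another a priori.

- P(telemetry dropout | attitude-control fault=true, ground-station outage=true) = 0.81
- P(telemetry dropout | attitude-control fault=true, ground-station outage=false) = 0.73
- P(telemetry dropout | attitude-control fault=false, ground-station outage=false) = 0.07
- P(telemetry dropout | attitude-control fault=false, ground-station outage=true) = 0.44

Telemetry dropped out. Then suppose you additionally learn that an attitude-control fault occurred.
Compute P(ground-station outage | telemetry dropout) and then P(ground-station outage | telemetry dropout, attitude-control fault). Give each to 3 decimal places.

P(telemetry dropout) = 0.07*0.67*0.95 + 0.44*0.67*0.05 + 0.73*0.33*0.95 + 0.81*0.33*0.05 = 0.044555 + 0.014740 + 0.228855 + 0.013365 = 0.301515
The ground-station outage-present share is 0.014740 + 0.013365 = 0.028105.
P(ground-station outage | telemetry dropout) = 0.028105 / 0.301515 ≈ 0.093

Now also conditioning on attitude-control fault=true:
Weight on ground-station outage=true, given the evidence: 0.81×0.05 = 0.040500
Normalizer over all consistent configurations: 0.73×0.95 + 0.81×0.05 = 0.734000
Posterior = 0.040500 / 0.734000 ≈ 0.055
— attitude-control fault explains away the evidence for ground-station outage.

P(ground-station outage | telemetry dropout) ≈ 0.093; P(ground-station outage | telemetry dropout, attitude-control fault) ≈ 0.055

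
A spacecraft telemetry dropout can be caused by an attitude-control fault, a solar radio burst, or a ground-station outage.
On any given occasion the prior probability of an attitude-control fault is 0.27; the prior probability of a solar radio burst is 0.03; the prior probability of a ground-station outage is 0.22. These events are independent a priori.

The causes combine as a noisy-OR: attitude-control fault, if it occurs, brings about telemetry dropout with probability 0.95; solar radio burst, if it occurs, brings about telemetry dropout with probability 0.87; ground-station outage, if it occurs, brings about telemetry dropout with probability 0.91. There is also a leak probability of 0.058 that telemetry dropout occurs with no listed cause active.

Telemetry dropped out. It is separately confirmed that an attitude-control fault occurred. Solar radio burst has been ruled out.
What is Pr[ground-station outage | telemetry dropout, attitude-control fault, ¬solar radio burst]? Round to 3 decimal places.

Under noisy-OR, P(telemetry dropout | causes) = 1 − (1−0.058)·∏(1−qᵢ) over the active causes.
By total probability over both values of ground-station outage:
  P(telemetry dropout | attitude-control fault, ¬solar radio burst) = 0.9529·0.78 + 0.995761·0.22
        = 0.743262 + 0.219067 = 0.962329
Configurations with ground-station outage contribute 0.219067, so
  P(ground-station outage | telemetry dropout, attitude-control fault, ¬solar radio burst) = 0.219067 / 0.962329 ≈ 0.228

Pr[ground-station outage | telemetry dropout, attitude-control fault, ¬solar radio burst] ≈ 0.228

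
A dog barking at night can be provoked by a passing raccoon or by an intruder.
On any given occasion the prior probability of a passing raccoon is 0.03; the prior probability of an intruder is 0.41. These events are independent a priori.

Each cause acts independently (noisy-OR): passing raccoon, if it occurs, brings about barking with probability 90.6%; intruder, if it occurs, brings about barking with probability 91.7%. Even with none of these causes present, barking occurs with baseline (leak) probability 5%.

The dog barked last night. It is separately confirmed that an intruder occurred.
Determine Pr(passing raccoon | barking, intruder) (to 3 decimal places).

Under noisy-OR, P(barking | causes) = 1 − (1−0.05)·∏(1−qᵢ) over the active causes.
Enumerate both values of passing raccoon and weight by the priors:
  P(barking | intruder) = 0.92115·0.97 + 0.992588·0.03
        = 0.893516 + 0.029778 = 0.923294
The terms with passing raccoon present sum to 0.029778, so
  P(passing raccoon | barking, intruder) = 0.029778 / 0.923294 ≈ 0.032

Pr(passing raccoon | barking, intruder) ≈ 0.032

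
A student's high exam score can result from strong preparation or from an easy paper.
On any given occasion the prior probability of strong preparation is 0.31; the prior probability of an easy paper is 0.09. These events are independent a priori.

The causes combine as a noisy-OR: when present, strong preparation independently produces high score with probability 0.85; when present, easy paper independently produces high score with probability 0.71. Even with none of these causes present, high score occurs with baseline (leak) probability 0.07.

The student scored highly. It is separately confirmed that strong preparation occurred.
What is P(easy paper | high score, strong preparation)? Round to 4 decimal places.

Under noisy-OR, P(high score | causes) = 1 − (1−0.07)·∏(1−qᵢ) over the active causes.
Enumerate both values of easy paper and weight by the priors:
  P(high score | strong preparation) = 0.8605×0.91 + 0.959545×0.09
        = 0.783055 + 0.086359 = 0.869414
Keeping only the easy paper-present terms gives 0.086359, so
  P(easy paper | high score, strong preparation) = 0.086359 / 0.869414 ≈ 0.0993

P(easy paper | high score, strong preparation) ≈ 0.0993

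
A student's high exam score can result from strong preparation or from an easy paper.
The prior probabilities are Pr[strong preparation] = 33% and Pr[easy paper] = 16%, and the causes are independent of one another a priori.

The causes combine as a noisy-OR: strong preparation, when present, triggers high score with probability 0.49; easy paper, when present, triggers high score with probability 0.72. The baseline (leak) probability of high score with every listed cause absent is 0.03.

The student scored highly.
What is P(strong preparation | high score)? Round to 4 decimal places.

P(strong preparation | high score) ≈ 0.6615

Under noisy-OR, P(high score | causes) = 1 − (1−0.03)·∏(1−qᵢ) over the active causes.
P(high score) = 0.03×0.67×0.84 + 0.7284×0.67×0.16 + 0.5053×0.33×0.84 + 0.861484×0.33×0.16 = 0.016884 + 0.078084 + 0.140069 + 0.045486 = 0.280523
Of this, 0.185555 comes from 0.140069 + 0.045486 (the strong preparation=true cases).
P(strong preparation | high score) = 0.185555 / 0.280523 ≈ 0.6615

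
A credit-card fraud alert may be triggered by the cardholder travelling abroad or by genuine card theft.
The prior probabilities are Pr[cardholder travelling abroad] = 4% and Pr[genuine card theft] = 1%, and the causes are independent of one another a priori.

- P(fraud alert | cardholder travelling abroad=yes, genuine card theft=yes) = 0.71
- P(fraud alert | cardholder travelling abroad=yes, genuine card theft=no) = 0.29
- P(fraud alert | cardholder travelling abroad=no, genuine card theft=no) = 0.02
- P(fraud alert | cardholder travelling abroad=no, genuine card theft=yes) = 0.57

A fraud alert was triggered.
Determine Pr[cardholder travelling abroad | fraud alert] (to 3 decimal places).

Weight on cardholder travelling abroad=true, given the evidence: 0.011484 + 0.000284 = 0.011768
Denominator P(fraud alert): 0.02*0.96*0.99 + 0.57*0.96*0.01 + 0.29*0.04*0.99 + 0.71*0.04*0.01 = 0.036248
Posterior = 0.011768 / 0.036248 ≈ 0.325

Pr[cardholder travelling abroad | fraud alert] ≈ 0.325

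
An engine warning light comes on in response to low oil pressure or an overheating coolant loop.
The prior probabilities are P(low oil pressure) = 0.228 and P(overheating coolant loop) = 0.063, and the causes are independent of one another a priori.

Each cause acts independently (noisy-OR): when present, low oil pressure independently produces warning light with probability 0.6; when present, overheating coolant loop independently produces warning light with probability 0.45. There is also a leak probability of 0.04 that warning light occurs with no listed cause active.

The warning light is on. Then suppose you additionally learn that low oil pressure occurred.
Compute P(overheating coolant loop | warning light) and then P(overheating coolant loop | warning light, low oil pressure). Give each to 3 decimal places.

Under noisy-OR, P(warning light | causes) = 1 − (1−0.04)·∏(1−qᵢ) over the active causes.
P(warning light) = 0.04*0.772*0.937 + 0.472*0.772*0.063 + 0.616*0.228*0.937 + 0.7888*0.228*0.063 = 0.028935 + 0.022956 + 0.131600 + 0.011330 = 0.194821
The overheating coolant loop-present share is 0.022956 + 0.011330 = 0.034286.
Hence the posterior is 0.034286/0.194821 ≈ 0.176.

Now also conditioning on low oil pressure=true:
P(warning light | low oil pressure) = 0.616·0.937 + 0.7888·0.063 = 0.577192 + 0.049694 = 0.626886
Restricting to configurations with overheating coolant loop present: 0.7888·0.063 = 0.049694.
So P(overheating coolant loop | warning light, low oil pressure) = 0.049694/0.626886 ≈ 0.079.
This is intercausal reasoning (explaining away): once low oil pressure accounts for the warning light, overheating coolant loop becomes less likely.

P(overheating coolant loop | warning light) ≈ 0.176; P(overheating coolant loop | warning light, low oil pressure) ≈ 0.079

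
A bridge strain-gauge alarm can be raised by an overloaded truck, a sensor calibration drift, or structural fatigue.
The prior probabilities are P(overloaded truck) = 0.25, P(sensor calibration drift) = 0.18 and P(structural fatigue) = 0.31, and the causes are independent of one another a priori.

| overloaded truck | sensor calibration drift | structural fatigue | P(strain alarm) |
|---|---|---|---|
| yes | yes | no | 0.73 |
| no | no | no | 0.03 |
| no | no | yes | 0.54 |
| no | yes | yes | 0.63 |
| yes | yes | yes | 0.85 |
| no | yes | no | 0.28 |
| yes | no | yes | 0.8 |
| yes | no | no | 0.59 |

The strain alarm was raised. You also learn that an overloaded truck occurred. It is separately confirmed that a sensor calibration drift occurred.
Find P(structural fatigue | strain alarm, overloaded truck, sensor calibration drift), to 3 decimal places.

P(structural fatigue | strain alarm, overloaded truck, sensor calibration drift) ≈ 0.343

P(strain alarm | overloaded truck, sensor calibration drift) = 0.73*0.69 + 0.85*0.31 = 0.503700 + 0.263500 = 0.767200
The structural fatigue-present share is 0.85*0.31 = 0.263500.
Hence the posterior is 0.263500/0.767200 ≈ 0.343.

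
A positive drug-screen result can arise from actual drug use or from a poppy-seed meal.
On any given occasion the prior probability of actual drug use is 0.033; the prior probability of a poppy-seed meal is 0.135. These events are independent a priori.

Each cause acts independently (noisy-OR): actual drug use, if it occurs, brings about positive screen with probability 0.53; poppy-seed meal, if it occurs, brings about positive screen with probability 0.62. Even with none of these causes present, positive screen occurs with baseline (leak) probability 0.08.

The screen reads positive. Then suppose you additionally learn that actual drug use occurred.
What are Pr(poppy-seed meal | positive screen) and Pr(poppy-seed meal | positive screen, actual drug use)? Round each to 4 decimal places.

Pr(poppy-seed meal | positive screen) ≈ 0.5160; Pr(poppy-seed meal | positive screen, actual drug use) ≈ 0.1868

Under noisy-OR, P(positive screen | causes) = 1 − (1−0.08)·∏(1−qᵢ) over the active causes.
Enumerate the 4 (actual drug use, poppy-seed meal) configurations and weight by the priors:
  P(positive screen) = 0.08*0.967*0.865 + 0.6504*0.967*0.135 + 0.5676*0.033*0.865 + 0.835688*0.033*0.135
        = 0.066916 + 0.084906 + 0.016202 + 0.003723 = 0.171747
Configurations with poppy-seed meal contribute 0.088629, so
  P(poppy-seed meal | positive screen) = 0.088629 / 0.171747 ≈ 0.5160

Now condition on the additional information:
P(positive screen | actual drug use) = 0.5676*0.865 + 0.835688*0.135 = 0.490974 + 0.112818 = 0.603792
Restricting to configurations with poppy-seed meal present: 0.835688*0.135 = 0.112818.
So P(poppy-seed meal | positive screen, actual drug use) = 0.112818/0.603792 ≈ 0.1868.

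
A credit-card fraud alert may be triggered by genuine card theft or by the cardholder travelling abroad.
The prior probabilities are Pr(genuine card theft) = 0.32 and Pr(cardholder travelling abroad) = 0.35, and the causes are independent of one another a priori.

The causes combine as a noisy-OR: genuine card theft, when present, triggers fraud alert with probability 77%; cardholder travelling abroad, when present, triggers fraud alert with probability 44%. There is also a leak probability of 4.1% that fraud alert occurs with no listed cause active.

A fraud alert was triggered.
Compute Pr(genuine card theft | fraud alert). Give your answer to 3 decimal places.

Under noisy-OR, P(fraud alert | causes) = 1 − (1−0.041)·∏(1−qᵢ) over the active causes.
For the numerator, keep only genuine card theft=true terms: 0.162121 + 0.098166 = 0.260287
Normalizer over all consistent configurations: 0.041×0.68×0.65 + 0.46296×0.68×0.35 + 0.77943×0.32×0.65 + 0.876481×0.32×0.35 = 0.388593
Posterior = 0.260287 / 0.388593 ≈ 0.670

Pr(genuine card theft | fraud alert) ≈ 0.670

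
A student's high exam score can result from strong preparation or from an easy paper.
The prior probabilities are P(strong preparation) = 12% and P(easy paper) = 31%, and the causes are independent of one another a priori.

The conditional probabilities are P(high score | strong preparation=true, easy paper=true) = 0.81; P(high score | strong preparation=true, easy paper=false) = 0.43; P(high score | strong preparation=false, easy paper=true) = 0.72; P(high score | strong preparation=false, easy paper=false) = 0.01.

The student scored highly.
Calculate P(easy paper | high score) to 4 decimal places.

P(easy paper | high score) ≈ 0.8446

P(high score) = 0.01*0.88*0.69 + 0.72*0.88*0.31 + 0.43*0.12*0.69 + 0.81*0.12*0.31 = 0.006072 + 0.196416 + 0.035604 + 0.030132 = 0.268224
Restricting to configurations with easy paper present: 0.196416 + 0.030132 = 0.226548.
Hence the posterior is 0.226548/0.268224 ≈ 0.8446.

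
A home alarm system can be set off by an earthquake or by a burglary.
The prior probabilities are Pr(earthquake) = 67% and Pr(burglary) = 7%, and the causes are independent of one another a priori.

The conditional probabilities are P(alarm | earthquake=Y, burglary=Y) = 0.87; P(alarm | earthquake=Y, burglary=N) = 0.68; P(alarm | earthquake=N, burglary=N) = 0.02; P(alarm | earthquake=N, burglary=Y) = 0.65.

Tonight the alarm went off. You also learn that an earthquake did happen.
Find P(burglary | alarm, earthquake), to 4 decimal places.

For the numerator, keep only burglary=true terms: 0.87×0.07 = 0.060900
Normalizer over all consistent configurations: 0.68×0.93 + 0.87×0.07 = 0.693300
Posterior = 0.060900 / 0.693300 ≈ 0.0878

P(burglary | alarm, earthquake) ≈ 0.0878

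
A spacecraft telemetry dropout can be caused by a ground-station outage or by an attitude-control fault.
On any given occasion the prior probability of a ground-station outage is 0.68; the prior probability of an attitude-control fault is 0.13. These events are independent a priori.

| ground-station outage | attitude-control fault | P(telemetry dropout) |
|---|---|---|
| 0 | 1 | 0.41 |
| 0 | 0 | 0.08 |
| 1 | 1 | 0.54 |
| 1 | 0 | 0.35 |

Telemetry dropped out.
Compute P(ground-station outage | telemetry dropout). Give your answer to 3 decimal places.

Sum P(telemetry dropout|·) weighted by the priors over the 4 (ground-station outage, attitude-control fault) configurations:
  P(telemetry dropout) = 0.08*0.32*0.87 + 0.41*0.32*0.13 + 0.35*0.68*0.87 + 0.54*0.68*0.13
        = 0.022272 + 0.017056 + 0.207060 + 0.047736 = 0.294124
The terms with ground-station outage present sum to 0.254796, so
  P(ground-station outage | telemetry dropout) = 0.254796 / 0.294124 ≈ 0.866

P(ground-station outage | telemetry dropout) ≈ 0.866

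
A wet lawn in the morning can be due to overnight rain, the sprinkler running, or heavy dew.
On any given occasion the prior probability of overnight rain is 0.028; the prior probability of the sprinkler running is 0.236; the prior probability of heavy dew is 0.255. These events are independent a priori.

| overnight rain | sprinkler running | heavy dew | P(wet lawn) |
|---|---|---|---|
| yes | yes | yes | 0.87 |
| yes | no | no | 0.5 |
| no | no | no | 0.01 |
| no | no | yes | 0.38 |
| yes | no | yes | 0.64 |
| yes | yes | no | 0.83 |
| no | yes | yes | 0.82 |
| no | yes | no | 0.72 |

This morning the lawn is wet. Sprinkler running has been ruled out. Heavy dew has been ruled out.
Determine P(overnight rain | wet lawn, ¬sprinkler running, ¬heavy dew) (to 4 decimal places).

P(wet lawn | ¬sprinkler running, ¬heavy dew) = 0.01×0.972 + 0.5×0.028 = 0.009720 + 0.014000 = 0.023720
Restricting to configurations with overnight rain present: 0.5×0.028 = 0.014000.
P(overnight rain | wet lawn, ¬sprinkler running, ¬heavy dew) = 0.014000 / 0.023720 ≈ 0.5902

P(overnight rain | wet lawn, ¬sprinkler running, ¬heavy dew) ≈ 0.5902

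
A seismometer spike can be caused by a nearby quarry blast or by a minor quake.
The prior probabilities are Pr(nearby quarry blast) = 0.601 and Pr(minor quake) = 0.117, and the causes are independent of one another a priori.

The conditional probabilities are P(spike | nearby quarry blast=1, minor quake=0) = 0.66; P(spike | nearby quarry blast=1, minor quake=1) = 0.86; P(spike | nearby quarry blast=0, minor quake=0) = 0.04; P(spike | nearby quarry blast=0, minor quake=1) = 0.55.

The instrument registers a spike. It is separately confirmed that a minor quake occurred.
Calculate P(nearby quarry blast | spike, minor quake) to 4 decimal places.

For the numerator, keep only nearby quarry blast=true terms: 0.86*0.601 = 0.516860
Normalizer over all consistent configurations: 0.55*0.399 + 0.86*0.601 = 0.736310
P(nearby quarry blast | spike, minor quake) = 0.516860/0.736310 ≈ 0.7020

P(nearby quarry blast | spike, minor quake) ≈ 0.7020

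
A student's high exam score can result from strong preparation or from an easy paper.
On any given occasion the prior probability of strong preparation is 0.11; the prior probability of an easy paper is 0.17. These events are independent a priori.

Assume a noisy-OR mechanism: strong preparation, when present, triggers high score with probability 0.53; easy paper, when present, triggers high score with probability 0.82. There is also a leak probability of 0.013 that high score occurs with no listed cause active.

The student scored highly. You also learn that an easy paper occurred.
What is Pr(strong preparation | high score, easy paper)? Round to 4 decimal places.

Under noisy-OR, P(high score | causes) = 1 − (1−0.013)·∏(1−qᵢ) over the active causes.
Enumerate both values of strong preparation and weight by the priors:
  P(high score | easy paper) = 0.82234·0.89 + 0.9165·0.11
        = 0.731883 + 0.100815 = 0.832698
Keeping only the strong preparation-present terms gives 0.100815, so
  P(strong preparation | high score, easy paper) = 0.100815 / 0.832698 ≈ 0.1211

Pr(strong preparation | high score, easy paper) ≈ 0.1211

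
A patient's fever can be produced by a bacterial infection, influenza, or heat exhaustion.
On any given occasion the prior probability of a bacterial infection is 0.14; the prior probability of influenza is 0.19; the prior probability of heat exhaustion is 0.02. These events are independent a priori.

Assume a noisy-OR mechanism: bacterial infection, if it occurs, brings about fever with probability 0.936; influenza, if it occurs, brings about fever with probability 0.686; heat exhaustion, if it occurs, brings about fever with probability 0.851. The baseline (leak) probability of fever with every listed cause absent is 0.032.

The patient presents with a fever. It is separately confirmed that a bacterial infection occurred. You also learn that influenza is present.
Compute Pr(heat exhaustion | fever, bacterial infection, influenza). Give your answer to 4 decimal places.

Under noisy-OR, P(fever | causes) = 1 − (1−0.032)·∏(1−qᵢ) over the active causes.
Enumerate both values of heat exhaustion and weight by the priors:
  P(fever | bacterial infection, influenza) = 0.980547×0.98 + 0.997102×0.02
        = 0.960936 + 0.019942 = 0.980878
Keeping only the heat exhaustion-present terms gives 0.019942, so
  P(heat exhaustion | fever, bacterial infection, influenza) = 0.019942 / 0.980878 ≈ 0.0203

Pr(heat exhaustion | fever, bacterial infection, influenza) ≈ 0.0203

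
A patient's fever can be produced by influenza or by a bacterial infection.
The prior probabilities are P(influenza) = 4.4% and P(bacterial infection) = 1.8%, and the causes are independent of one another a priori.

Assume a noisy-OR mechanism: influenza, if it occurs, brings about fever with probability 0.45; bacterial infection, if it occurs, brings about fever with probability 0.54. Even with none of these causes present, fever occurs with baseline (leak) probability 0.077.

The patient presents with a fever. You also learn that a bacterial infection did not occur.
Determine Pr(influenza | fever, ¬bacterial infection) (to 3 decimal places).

Under noisy-OR, P(fever | causes) = 1 − (1−0.077)·∏(1−qᵢ) over the active causes.
Numerator (weight on configurations with influenza): 0.49235·0.044 = 0.021663
Denominator P(fever | ¬bacterial infection): 0.077·0.956 + 0.49235·0.044 = 0.095275
P(influenza | fever, ¬bacterial infection) = 0.021663/0.095275 ≈ 0.227

Pr(influenza | fever, ¬bacterial infection) ≈ 0.227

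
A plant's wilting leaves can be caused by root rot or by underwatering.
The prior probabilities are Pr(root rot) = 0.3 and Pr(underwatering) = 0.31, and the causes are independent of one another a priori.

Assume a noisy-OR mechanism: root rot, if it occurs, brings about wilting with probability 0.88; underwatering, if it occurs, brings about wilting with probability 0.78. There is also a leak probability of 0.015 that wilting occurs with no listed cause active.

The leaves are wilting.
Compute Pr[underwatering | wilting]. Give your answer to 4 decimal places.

Pr[underwatering | wilting] ≈ 0.5786

Under noisy-OR, P(wilting | causes) = 1 − (1−0.015)·∏(1−qᵢ) over the active causes.
Numerator (weight on configurations with underwatering): 0.169976 + 0.090582 = 0.260558
The normalizing constant is 0.015*0.7*0.69 + 0.7833*0.7*0.31 + 0.8818*0.3*0.69 + 0.973996*0.3*0.31 = 0.450336
Posterior = 0.260558 / 0.450336 ≈ 0.5786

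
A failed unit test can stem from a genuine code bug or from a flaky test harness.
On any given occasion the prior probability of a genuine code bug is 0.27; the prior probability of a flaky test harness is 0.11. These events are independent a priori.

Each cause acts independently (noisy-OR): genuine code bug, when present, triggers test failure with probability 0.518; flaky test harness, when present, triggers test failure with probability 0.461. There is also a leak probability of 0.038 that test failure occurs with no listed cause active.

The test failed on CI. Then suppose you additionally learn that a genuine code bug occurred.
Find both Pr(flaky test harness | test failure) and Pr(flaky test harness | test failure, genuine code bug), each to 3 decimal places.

Pr(flaky test harness | test failure) ≈ 0.284; Pr(flaky test harness | test failure, genuine code bug) ≈ 0.147

Under noisy-OR, P(test failure | causes) = 1 − (1−0.038)·∏(1−qᵢ) over the active causes.
Numerator (weight on configurations with flaky test harness): 0.038663 + 0.022277 = 0.060940
Denominator P(test failure): 0.038*0.73*0.89 + 0.481482*0.73*0.11 + 0.536316*0.27*0.89 + 0.750074*0.27*0.11 = 0.214506
P(flaky test harness | test failure) = 0.060940/0.214506 ≈ 0.284

Now condition on the additional information:
P(test failure | genuine code bug) = 0.536316·0.89 + 0.750074·0.11 = 0.477321 + 0.082508 = 0.559829
Of this, 0.082508 comes from 0.750074·0.11 (the flaky test harness=true cases).
P(flaky test harness | test failure, genuine code bug) = 0.082508 / 0.559829 ≈ 0.147
Conditioning on genuine code bug lowers the posterior on flaky test harness: the classic explaining-away effect in a common-effect structure.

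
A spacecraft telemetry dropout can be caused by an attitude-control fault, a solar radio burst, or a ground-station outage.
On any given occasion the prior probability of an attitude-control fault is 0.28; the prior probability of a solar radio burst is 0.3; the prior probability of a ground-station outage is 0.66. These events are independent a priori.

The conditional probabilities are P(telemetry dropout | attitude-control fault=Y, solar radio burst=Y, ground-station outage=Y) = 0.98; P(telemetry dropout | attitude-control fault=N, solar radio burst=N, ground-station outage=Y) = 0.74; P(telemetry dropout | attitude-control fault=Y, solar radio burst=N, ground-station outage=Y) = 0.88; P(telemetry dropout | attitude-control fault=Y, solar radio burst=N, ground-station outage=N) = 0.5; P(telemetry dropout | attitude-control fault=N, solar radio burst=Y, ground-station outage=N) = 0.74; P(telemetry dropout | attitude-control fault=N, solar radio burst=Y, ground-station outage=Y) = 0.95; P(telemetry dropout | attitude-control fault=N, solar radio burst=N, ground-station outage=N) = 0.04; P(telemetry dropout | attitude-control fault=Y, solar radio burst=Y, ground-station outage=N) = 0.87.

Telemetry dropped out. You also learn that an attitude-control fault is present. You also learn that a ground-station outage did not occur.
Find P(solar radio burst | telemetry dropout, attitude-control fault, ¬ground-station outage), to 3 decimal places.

P(solar radio burst | telemetry dropout, attitude-control fault, ¬ground-station outage) ≈ 0.427

Numerator (weight on configurations with solar radio burst): 0.87×0.3 = 0.261000
Normalizer over all consistent configurations: 0.5×0.7 + 0.87×0.3 = 0.611000
P(solar radio burst | telemetry dropout, attitude-control fault, ¬ground-station outage) = 0.261000/0.611000 ≈ 0.427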